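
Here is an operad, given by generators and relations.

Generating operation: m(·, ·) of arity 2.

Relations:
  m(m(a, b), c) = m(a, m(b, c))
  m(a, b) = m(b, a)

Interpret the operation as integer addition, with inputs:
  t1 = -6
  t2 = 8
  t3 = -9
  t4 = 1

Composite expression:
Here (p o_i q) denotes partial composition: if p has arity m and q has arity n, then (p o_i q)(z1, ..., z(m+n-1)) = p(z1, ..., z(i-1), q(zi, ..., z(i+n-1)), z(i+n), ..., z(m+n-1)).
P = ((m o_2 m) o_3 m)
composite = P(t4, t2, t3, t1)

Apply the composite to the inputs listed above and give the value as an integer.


-6

m(t3, t1) = -15
m(t2, m(t3, t1)) = -7
m(t4, m(t2, m(t3, t1))) = -6


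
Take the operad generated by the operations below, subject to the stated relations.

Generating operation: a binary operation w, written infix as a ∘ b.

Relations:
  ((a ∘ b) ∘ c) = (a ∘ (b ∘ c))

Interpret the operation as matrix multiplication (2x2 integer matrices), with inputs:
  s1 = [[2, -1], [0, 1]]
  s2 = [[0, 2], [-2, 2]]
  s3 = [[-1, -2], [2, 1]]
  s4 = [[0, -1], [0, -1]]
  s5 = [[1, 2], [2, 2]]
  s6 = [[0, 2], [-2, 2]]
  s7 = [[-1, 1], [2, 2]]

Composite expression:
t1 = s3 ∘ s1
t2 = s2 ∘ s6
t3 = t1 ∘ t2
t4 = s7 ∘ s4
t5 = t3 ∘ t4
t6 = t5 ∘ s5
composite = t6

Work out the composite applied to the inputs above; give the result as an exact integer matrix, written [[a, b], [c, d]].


[[64, 64], [-128, -128]]

(s3 ∘ s1) = [[-2, -1], [4, -1]]
(s2 ∘ s6) = [[-4, 4], [-4, 0]]
((s3 ∘ s1) ∘ (s2 ∘ s6)) = [[12, -8], [-12, 16]]
(s7 ∘ s4) = [[0, 0], [0, -4]]
(((s3 ∘ s1) ∘ (s2 ∘ s6)) ∘ (s7 ∘ s4)) = [[0, 32], [0, -64]]
((((s3 ∘ s1) ∘ (s2 ∘ s6)) ∘ (s7 ∘ s4)) ∘ s5) = [[64, 64], [-128, -128]]


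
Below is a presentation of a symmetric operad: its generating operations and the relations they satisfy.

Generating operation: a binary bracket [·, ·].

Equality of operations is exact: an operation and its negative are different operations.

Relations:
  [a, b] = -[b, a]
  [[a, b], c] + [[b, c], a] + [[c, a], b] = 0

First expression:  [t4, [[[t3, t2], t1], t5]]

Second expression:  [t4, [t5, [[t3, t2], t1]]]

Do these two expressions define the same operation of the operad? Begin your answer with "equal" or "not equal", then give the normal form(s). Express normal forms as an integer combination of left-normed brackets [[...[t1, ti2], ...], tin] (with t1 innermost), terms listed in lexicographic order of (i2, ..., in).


not equal; first: -[[[[t1, t2], t3], t5], t4] + [[[[t1, t3], t2], t5], t4]; second: [[[[t1, t2], t3], t5], t4] - [[[[t1, t3], t2], t5], t4]

The first composite normalizes to -[[[[t1, t2], t3], t5], t4] + [[[[t1, t3], t2], t5], t4]
The second composite normalizes to [[[[t1, t2], t3], t5], t4] - [[[[t1, t3], t2], t5], t4]
They disagree, so not equal.


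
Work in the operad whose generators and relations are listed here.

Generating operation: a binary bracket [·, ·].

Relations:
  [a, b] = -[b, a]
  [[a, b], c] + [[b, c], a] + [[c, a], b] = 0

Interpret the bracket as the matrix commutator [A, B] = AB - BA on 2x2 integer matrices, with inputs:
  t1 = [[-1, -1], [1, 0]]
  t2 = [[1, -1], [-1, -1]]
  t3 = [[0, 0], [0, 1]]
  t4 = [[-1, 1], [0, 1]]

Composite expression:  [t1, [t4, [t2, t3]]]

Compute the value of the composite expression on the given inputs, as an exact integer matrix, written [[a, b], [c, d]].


[t2, t3] = [[0, -1], [1, 0]]
[t4, [t2, t3]] = [[1, 2], [2, -1]]
[t1, [t4, [t2, t3]]] = [[-4, 0], [4, 4]]

[[-4, 0], [4, 4]]


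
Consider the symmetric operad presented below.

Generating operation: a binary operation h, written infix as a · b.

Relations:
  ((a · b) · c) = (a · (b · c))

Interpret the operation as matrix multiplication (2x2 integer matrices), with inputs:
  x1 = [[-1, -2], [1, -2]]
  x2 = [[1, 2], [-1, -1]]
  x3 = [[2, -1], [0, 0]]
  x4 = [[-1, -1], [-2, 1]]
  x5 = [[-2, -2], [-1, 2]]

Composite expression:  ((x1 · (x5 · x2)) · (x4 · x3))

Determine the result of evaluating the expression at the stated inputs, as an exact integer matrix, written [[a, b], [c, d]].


[[-52, 26], [-36, 18]]

(x5 · x2) = [[0, -2], [-3, -4]]
(x1 · (x5 · x2)) = [[6, 10], [6, 6]]
(x4 · x3) = [[-2, 1], [-4, 2]]
((x1 · (x5 · x2)) · (x4 · x3)) = [[-52, 26], [-36, 18]]


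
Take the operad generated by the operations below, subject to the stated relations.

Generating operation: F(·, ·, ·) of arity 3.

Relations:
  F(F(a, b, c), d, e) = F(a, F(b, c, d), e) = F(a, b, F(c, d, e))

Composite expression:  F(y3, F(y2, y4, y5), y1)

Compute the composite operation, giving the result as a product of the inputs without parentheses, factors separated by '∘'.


Under associativity of F, the answer is the y's in reading order.
F(y2, y4, y5) collapses to y2 ∘ y4 ∘ y5
F(y3, F(y2, y4, y5), y1) collapses to y3 ∘ y2 ∘ y4 ∘ y5 ∘ y1

y3 ∘ y2 ∘ y4 ∘ y5 ∘ y1


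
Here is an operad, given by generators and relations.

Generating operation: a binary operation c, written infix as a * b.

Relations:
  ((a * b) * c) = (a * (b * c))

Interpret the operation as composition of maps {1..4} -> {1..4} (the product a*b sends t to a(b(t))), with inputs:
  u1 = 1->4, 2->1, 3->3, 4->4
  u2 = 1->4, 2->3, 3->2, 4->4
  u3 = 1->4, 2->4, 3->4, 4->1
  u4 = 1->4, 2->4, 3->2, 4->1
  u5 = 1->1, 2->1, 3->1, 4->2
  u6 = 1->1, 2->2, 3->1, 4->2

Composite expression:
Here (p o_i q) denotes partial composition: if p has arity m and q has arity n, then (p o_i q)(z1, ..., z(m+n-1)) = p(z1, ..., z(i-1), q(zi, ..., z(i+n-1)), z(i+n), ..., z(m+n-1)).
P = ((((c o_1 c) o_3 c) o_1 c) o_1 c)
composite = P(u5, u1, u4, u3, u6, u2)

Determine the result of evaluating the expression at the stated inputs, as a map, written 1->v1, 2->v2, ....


1->2, 2->2, 3->2, 4->2

(u5 * u1) = 1->2, 2->1, 3->1, 4->2
((u5 * u1) * u4) = 1->2, 2->2, 3->1, 4->2
(((u5 * u1) * u4) * u3) = 1->2, 2->2, 3->2, 4->2
(u6 * u2) = 1->2, 2->1, 3->2, 4->2
((((u5 * u1) * u4) * u3) * (u6 * u2)) = 1->2, 2->2, 3->2, 4->2


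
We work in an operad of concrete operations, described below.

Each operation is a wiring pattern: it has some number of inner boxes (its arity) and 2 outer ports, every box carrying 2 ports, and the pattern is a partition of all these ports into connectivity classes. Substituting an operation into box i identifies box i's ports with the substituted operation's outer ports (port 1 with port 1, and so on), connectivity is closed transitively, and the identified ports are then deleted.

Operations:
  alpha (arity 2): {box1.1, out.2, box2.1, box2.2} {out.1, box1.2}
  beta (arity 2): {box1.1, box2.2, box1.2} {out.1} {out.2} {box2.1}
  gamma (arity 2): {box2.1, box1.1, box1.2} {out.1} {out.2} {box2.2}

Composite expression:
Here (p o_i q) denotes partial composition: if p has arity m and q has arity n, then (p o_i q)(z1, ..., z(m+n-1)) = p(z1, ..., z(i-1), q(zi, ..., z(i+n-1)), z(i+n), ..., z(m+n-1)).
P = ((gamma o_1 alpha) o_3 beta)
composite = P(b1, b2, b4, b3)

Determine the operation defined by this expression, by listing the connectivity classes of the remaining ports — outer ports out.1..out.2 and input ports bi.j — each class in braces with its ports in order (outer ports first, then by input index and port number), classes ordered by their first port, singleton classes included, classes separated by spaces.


After gluing at gamma, chains via deleted ports link the b-ports.
composing alpha on (b1, b2), with out.j its own outer ports: {out.1, b1.2} {out.2, b1.1, b2.1, b2.2}
composing beta on (b4, b3), with out.j its own outer ports: {out.1} {out.2} {b3.1} {b3.2, b4.1, b4.2}
composing gamma on (b1, b2, b4, b3), with out.j its own outer ports: {out.1} {out.2} {b1.1, b1.2, b2.1, b2.2} {b3.1} {b3.2, b4.1, b4.2}

{out.1} {out.2} {b1.1, b1.2, b2.1, b2.2} {b3.1} {b3.2, b4.1, b4.2}


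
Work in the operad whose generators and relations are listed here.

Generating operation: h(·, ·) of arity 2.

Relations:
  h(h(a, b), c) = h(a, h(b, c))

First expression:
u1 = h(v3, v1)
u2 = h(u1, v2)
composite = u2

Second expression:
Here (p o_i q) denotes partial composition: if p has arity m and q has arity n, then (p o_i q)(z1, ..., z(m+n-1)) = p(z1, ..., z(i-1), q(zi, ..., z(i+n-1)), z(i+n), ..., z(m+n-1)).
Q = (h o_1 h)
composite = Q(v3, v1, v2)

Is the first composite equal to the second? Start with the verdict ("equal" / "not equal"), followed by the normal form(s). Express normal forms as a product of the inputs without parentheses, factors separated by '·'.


The first expression, normalized: v3 · v1 · v2
The second expression, normalized: v3 · v1 · v2
Both agree, so they are equal.

equal — both sides give v3 · v1 · v2


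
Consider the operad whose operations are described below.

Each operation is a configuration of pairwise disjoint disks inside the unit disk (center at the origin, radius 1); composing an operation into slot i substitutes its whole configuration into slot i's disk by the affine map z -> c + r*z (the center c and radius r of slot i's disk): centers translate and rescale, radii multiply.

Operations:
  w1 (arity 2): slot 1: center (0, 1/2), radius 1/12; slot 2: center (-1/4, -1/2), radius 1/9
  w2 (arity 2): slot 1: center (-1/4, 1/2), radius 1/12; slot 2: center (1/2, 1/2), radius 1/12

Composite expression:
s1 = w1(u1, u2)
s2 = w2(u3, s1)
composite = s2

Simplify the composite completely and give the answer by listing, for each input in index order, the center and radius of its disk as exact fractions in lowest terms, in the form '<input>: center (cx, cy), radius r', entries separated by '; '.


u1: center (1/2, 13/24), radius 1/144; u2: center (23/48, 11/24), radius 1/108; u3: center (-1/4, 1/2), radius 1/12


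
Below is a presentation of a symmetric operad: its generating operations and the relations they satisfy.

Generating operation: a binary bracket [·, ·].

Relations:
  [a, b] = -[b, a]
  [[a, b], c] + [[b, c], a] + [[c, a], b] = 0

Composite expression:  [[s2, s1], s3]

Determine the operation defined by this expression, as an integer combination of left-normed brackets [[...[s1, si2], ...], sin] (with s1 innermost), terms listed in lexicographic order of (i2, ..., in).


Expand each bracket as ab - ba; the s1-initial words give the coefficients.
Composite bracket: [[s2, s1], s3]
Under [a, b] = ab - ba we get 4 signed associative words (2^2 = 4).
Keep just the words that open with s1:
  s1s2s3 appears with sign -1, giving the term -[[s1, s2], s3]

-[[s1, s2], s3]


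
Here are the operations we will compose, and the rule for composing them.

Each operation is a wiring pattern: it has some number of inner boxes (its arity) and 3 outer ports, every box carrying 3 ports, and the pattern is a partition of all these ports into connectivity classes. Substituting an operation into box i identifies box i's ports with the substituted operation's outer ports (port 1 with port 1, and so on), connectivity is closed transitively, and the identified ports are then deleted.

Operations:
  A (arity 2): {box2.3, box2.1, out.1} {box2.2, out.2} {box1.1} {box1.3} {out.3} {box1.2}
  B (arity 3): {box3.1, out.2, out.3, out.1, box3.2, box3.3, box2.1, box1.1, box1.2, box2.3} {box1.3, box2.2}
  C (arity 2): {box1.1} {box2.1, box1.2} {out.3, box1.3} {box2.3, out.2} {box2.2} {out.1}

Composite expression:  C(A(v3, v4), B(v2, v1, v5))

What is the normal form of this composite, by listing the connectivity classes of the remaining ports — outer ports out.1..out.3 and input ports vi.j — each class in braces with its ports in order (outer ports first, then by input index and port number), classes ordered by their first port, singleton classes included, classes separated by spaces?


Treat the ports identified at C as solder joints: merge, then drop.
stage A: inputs (v3, v4), connectivity {out.1, v4.1, v4.3} {out.2, v4.2} {out.3} {v3.1} {v3.2} {v3.3}, out.j its boundary
stage B: inputs (v2, v1, v5), connectivity {out.1, out.2, out.3, v1.1, v1.3, v2.1, v2.2, v5.1, v5.2, v5.3} {v1.2, v2.3}, out.j its boundary
stage C: inputs (v3, v4, v2, v1, v5), connectivity {out.1} {out.2, v1.1, v1.3, v2.1, v2.2, v4.2, v5.1, v5.2, v5.3} {out.3} {v1.2, v2.3} {v3.1} {v3.2} {v3.3} {v4.1, v4.3}, out.j its boundary

{out.1} {out.2, v1.1, v1.3, v2.1, v2.2, v4.2, v5.1, v5.2, v5.3} {out.3} {v1.2, v2.3} {v3.1} {v3.2} {v3.3} {v4.1, v4.3}


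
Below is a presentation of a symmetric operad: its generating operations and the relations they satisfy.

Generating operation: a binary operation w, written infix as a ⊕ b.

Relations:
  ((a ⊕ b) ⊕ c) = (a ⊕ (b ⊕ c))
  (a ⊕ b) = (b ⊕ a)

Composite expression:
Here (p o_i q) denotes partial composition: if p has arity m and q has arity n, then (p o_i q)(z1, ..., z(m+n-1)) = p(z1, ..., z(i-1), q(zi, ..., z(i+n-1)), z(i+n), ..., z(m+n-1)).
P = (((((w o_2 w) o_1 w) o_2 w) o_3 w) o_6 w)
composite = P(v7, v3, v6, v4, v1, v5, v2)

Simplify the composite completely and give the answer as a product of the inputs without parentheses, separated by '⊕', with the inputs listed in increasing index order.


v1 ⊕ v2 ⊕ v3 ⊕ v4 ⊕ v5 ⊕ v6 ⊕ v7

Reordering under w is free, so list the v-inputs canonically.
(v6 ⊕ v4) linearizes to v6 ⊕ v4
(v3 ⊕ (v6 ⊕ v4)) linearizes to v3 ⊕ v6 ⊕ v4
(v7 ⊕ (v3 ⊕ (v6 ⊕ v4))) linearizes to v7 ⊕ v3 ⊕ v6 ⊕ v4
(v5 ⊕ v2) linearizes to v5 ⊕ v2
(v1 ⊕ (v5 ⊕ v2)) linearizes to v1 ⊕ v5 ⊕ v2
((v7 ⊕ (v3 ⊕ (v6 ⊕ v4))) ⊕ (v1 ⊕ (v5 ⊕ v2))) linearizes to v7 ⊕ v3 ⊕ v6 ⊕ v4 ⊕ v1 ⊕ v5 ⊕ v2
rearranged into index order: v1 ⊕ v2 ⊕ v3 ⊕ v4 ⊕ v5 ⊕ v6 ⊕ v7


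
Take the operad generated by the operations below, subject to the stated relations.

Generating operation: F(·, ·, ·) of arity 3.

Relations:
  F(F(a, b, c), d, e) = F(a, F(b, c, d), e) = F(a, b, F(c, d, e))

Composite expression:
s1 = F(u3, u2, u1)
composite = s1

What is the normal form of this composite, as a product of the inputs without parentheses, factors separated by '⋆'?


u3 ⋆ u2 ⋆ u1

Every regrouping of F is equal, so read the u-inputs in written order.
F(u3, u2, u1) reduces to u3 ⋆ u2 ⋆ u1


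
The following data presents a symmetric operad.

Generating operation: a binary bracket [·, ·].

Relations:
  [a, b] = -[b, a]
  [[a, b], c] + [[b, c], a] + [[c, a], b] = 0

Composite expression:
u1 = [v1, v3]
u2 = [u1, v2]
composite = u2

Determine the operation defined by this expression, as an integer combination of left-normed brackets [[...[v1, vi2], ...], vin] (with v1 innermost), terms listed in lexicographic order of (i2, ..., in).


[[v1, v3], v2]

Antisymmetry and Jacobi reduce to v1-anchored left-normed brackets.
Composite bracket: [[v1, v3], v2]
The bracket unfolds into 4 signed words via [a, b] = ab - ba (2^2 = 4).
Only words starting with v1 matter:
  from v1v3v2, sign +1: term +[[v1, v3], v2]


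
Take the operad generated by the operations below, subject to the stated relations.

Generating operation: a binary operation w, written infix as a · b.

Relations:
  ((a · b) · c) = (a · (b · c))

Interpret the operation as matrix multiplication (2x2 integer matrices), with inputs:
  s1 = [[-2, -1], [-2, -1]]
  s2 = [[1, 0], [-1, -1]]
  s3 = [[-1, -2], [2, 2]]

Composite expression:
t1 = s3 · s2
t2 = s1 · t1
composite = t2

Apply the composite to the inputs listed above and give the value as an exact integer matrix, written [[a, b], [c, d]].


[[-2, -2], [-2, -2]]

(s3 · s2) = [[1, 2], [0, -2]]
(s1 · (s3 · s2)) = [[-2, -2], [-2, -2]]


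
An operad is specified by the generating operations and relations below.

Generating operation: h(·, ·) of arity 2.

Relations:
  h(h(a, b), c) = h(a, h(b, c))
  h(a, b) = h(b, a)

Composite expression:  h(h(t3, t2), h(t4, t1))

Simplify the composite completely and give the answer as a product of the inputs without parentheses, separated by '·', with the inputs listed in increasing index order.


Shape and order are irrelevant to h; the t-input set decides.
h(t3, t2) collapses to t3 · t2
h(t4, t1) collapses to t4 · t1
h(h(t3, t2), h(t4, t1)) collapses to t3 · t2 · t4 · t1
rearranged into index order: t1 · t2 · t3 · t4

t1 · t2 · t3 · t4


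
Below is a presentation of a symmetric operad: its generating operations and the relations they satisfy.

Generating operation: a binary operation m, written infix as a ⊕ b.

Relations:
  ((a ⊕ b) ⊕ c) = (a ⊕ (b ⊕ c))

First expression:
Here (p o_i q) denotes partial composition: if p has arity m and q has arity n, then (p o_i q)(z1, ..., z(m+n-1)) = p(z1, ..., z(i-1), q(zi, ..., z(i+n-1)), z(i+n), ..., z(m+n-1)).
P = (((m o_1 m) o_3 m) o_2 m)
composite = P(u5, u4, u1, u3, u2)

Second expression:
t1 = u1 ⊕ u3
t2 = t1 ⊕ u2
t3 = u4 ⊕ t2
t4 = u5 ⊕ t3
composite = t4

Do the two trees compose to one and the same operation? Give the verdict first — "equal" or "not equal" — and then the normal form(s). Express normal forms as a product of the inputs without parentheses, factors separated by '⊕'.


Reducing the first expression gives u5 ⊕ u4 ⊕ u1 ⊕ u3 ⊕ u2
Reducing the second expression gives u5 ⊕ u4 ⊕ u1 ⊕ u3 ⊕ u2
Same normal form: equal.

equal; the common form is u5 ⊕ u4 ⊕ u1 ⊕ u3 ⊕ u2


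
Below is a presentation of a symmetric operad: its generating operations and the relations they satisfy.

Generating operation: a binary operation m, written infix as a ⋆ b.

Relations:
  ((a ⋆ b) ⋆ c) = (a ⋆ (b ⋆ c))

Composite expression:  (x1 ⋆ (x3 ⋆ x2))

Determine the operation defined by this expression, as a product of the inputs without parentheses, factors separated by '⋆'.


Associativity of m dissolves the nesting; only the x-input order survives.
(x3 ⋆ x2) linearizes to x3 ⋆ x2
(x1 ⋆ (x3 ⋆ x2)) linearizes to x1 ⋆ x3 ⋆ x2

x1 ⋆ x3 ⋆ x2


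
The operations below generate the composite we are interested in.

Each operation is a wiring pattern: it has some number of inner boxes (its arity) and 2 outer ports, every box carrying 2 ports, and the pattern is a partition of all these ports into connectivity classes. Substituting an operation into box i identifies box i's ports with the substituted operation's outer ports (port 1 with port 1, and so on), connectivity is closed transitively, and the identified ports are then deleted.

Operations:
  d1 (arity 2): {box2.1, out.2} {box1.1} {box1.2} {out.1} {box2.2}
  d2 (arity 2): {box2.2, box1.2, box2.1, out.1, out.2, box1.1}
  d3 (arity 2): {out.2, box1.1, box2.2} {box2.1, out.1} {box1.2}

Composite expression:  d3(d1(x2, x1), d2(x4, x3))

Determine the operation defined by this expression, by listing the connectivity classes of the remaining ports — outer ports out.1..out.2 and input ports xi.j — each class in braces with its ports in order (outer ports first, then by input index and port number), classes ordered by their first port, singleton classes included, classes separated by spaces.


Substituting into d3 glues patterns; closure does the rest.
the subtree at d1 composes to {out.1} {out.2, x1.1} {x1.2} {x2.1} {x2.2} on (x2, x1); out.j = own outer ports
the subtree at d2 composes to {out.1, out.2, x3.1, x3.2, x4.1, x4.2} on (x4, x3); out.j = own outer ports
the subtree at d3 composes to {out.1, out.2, x3.1, x3.2, x4.1, x4.2} {x1.1} {x1.2} {x2.1} {x2.2} on (x2, x1, x4, x3); out.j = own outer ports

{out.1, out.2, x3.1, x3.2, x4.1, x4.2} {x1.1} {x1.2} {x2.1} {x2.2}


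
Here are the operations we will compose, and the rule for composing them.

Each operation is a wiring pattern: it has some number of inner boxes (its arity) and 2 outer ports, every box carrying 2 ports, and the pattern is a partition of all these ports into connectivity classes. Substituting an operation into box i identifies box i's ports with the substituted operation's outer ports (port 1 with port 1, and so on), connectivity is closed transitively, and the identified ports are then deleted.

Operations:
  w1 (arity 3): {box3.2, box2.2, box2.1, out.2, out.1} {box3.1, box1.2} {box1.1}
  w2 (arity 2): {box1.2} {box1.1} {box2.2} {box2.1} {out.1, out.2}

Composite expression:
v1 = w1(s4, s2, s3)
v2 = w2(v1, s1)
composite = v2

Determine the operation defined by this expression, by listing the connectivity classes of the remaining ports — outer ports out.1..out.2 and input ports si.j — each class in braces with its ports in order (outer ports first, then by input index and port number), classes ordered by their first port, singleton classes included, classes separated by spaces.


{out.1, out.2} {s1.1} {s1.2} {s2.1, s2.2, s3.2} {s3.1, s4.2} {s4.1}


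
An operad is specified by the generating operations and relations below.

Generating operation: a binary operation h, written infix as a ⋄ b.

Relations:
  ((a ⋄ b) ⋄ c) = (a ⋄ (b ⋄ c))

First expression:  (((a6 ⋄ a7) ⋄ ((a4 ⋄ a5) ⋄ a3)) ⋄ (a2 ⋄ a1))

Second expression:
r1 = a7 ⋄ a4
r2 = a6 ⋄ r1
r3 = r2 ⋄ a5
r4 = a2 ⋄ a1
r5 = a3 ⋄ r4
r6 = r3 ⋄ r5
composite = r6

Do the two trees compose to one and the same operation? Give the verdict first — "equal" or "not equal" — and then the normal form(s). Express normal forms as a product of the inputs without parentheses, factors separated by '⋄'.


equal; both compose to a6 ⋄ a7 ⋄ a4 ⋄ a5 ⋄ a3 ⋄ a2 ⋄ a1


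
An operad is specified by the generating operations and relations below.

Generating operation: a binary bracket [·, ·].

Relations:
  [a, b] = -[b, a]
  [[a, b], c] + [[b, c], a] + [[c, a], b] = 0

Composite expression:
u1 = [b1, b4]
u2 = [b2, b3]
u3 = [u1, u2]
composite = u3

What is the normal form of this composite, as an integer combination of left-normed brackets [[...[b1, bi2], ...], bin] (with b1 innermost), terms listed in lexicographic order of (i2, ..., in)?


[[[b1, b4], b2], b3] - [[[b1, b4], b3], b2]

A multilinear Lie element is pinned by b1-initial words (b1 innermost).
Composite bracket: [[b1, b4], [b2, b3]]
The bracket unfolds into 8 signed words via [a, b] = ab - ba (2^3 = 8).
Words beginning with b1 determine it all:
  sign of b1b4b2b3 is +1, so it contributes +[[[b1, b4], b2], b3]
  sign of b1b4b3b2 is -1, so it contributes -[[[b1, b4], b3], b2]


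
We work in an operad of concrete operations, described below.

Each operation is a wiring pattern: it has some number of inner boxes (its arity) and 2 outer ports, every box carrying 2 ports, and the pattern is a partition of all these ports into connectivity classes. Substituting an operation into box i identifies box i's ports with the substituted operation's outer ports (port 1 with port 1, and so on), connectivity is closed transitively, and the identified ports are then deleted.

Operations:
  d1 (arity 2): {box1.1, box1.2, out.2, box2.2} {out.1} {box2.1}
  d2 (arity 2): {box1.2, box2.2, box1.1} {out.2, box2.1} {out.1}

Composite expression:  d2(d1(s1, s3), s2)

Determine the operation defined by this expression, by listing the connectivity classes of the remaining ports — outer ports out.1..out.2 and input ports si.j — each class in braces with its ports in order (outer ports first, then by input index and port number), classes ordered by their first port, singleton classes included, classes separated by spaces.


{out.1} {out.2, s2.1} {s1.1, s1.2, s2.2, s3.2} {s3.1}

Reachability decides: close wires over d2-identified ports.
composing d1 on (s1, s3), with out.j its own outer ports: {out.1} {out.2, s1.1, s1.2, s3.2} {s3.1}
composing d2 on (s1, s3, s2), with out.j its own outer ports: {out.1} {out.2, s2.1} {s1.1, s1.2, s2.2, s3.2} {s3.1}


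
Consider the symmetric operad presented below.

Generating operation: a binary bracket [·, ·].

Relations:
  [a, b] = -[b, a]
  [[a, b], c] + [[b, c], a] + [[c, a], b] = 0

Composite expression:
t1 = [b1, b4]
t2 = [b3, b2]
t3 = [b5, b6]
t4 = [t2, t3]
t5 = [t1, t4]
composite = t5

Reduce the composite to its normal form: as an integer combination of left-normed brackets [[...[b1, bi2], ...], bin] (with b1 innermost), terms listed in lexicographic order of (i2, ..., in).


-[[[[[b1, b4], b2], b3], b5], b6] + [[[[[b1, b4], b2], b3], b6], b5] + [[[[[b1, b4], b3], b2], b5], b6] - [[[[[b1, b4], b3], b2], b6], b5] + [[[[[b1, b4], b5], b6], b2], b3] - [[[[[b1, b4], b5], b6], b3], b2] - [[[[[b1, b4], b6], b5], b2], b3] + [[[[[b1, b4], b6], b5], b3], b2]

Expand each bracket as ab - ba; the b1-initial words give the coefficients.
Composite bracket: [[b1, b4], [[b3, b2], [b5, b6]]]
Under [a, b] = ab - ba we get 32 signed associative words (2^5 = 32).
Words beginning with b1 determine it all:
  b1b4b2b3b5b6 (sign -1) contributes -[[[[[b1, b4], b2], b3], b5], b6]
  b1b4b2b3b6b5 (sign +1) contributes +[[[[[b1, b4], b2], b3], b6], b5]
  b1b4b3b2b5b6 (sign +1) contributes +[[[[[b1, b4], b3], b2], b5], b6]
  b1b4b3b2b6b5 (sign -1) contributes -[[[[[b1, b4], b3], b2], b6], b5]
  b1b4b5b6b2b3 (sign +1) contributes +[[[[[b1, b4], b5], b6], b2], b3]
  b1b4b5b6b3b2 (sign -1) contributes -[[[[[b1, b4], b5], b6], b3], b2]
  b1b4b6b5b2b3 (sign -1) contributes -[[[[[b1, b4], b6], b5], b2], b3]
  b1b4b6b5b3b2 (sign +1) contributes +[[[[[b1, b4], b6], b5], b3], b2]


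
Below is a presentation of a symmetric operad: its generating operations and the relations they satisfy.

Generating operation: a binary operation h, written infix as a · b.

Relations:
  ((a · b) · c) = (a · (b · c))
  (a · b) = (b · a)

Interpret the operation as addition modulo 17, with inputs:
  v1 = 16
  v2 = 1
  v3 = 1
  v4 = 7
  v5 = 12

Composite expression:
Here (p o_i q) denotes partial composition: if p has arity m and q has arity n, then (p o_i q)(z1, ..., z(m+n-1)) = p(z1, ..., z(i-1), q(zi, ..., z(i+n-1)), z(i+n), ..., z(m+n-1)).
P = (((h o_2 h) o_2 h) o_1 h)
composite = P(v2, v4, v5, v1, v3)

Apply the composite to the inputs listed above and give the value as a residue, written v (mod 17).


3 (mod 17)

(v2 · v4) = 8
(v5 · v1) = 11
((v5 · v1) · v3) = 12
((v2 · v4) · ((v5 · v1) · v3)) = 3


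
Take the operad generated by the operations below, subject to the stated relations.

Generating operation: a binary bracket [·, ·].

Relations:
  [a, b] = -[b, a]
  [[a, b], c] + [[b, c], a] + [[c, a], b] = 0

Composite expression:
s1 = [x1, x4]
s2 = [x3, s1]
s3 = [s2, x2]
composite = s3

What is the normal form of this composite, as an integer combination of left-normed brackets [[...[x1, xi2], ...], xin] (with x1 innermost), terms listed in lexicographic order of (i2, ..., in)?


-[[[x1, x4], x3], x2]

Left-normed coefficients sit on the x1-initial expansion words.
Composite bracket: [[x3, [x1, x4]], x2]
Under [a, b] = ab - ba we get 8 signed associative words (2^3 = 8).
Collect the words opening with x1:
  x1x4x3x2 (sign -1) contributes -[[[x1, x4], x3], x2]


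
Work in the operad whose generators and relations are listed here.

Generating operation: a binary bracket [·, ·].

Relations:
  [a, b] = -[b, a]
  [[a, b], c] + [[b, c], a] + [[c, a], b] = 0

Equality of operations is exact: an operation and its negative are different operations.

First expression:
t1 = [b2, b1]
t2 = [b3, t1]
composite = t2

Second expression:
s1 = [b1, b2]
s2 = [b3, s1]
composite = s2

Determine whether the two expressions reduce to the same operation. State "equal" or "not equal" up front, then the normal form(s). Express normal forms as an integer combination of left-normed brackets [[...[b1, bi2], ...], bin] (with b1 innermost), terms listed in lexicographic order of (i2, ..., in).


Reducing the first expression gives [[b1, b2], b3]
Reducing the second expression gives -[[b1, b2], b3]
The normal forms differ: not equal.

not equal — first [[b1, b2], b3], second -[[b1, b2], b3]


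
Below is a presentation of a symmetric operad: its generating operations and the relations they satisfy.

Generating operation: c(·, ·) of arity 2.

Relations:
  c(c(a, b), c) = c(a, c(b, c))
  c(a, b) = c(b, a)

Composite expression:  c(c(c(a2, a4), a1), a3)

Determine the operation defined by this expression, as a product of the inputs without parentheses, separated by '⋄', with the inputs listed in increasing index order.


a1 ⋄ a2 ⋄ a3 ⋄ a4

Both nesting and order wash out for c; what remains is which a's occur.
c(a2, a4) unparenthesizes to a2 ⋄ a4
c(c(a2, a4), a1) unparenthesizes to a2 ⋄ a4 ⋄ a1
c(c(c(a2, a4), a1), a3) unparenthesizes to a2 ⋄ a4 ⋄ a1 ⋄ a3
putting the inputs in ascending order: a1 ⋄ a2 ⋄ a3 ⋄ a4


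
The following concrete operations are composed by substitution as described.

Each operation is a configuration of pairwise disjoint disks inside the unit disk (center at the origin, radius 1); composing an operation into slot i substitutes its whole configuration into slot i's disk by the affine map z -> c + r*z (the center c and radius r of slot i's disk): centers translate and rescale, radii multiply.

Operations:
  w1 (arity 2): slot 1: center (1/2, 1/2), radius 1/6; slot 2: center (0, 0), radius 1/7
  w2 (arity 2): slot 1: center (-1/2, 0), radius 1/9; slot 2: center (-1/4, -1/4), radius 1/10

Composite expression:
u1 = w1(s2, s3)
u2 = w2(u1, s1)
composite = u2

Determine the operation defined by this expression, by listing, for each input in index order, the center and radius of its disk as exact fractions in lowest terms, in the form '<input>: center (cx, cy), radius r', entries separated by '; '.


s1: center (-1/4, -1/4), radius 1/10; s2: center (-4/9, 1/18), radius 1/54; s3: center (-1/2, 0), radius 1/63

Affine substitution under w2: radii multiply and s-centers shift.
input s2: applying the 2 nested substitutions gives center (-4/9, 1/18), radius 1/54
input s3: applying the 2 nested substitutions gives center (-1/2, 0), radius 1/63
input s1: applying the 1 nested substitution gives center (-1/4, -1/4), radius 1/10


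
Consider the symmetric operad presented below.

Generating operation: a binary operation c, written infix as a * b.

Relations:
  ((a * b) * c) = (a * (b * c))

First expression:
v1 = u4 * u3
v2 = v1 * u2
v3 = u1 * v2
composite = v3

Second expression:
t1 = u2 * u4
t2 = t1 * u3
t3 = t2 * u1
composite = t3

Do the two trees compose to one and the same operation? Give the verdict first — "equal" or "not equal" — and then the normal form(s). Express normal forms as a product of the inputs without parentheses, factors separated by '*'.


The first expression reduces to u1 * u4 * u3 * u2
The second expression reduces to u2 * u4 * u3 * u1
The forms do not match — not equal.

not equal; first: u1 * u4 * u3 * u2; second: u2 * u4 * u3 * u1


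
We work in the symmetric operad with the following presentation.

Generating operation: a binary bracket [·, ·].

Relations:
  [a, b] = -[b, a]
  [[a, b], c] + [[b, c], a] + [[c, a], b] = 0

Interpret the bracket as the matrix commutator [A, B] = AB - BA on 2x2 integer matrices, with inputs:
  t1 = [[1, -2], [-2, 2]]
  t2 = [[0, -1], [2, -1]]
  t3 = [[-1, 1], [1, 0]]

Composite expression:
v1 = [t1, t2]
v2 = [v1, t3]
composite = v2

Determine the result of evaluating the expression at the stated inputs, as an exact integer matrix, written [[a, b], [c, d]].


[t1, t2] = [[-6, 3], [0, 6]]
[[t1, t2], t3] = [[3, -9], [12, -3]]

[[3, -9], [12, -3]]


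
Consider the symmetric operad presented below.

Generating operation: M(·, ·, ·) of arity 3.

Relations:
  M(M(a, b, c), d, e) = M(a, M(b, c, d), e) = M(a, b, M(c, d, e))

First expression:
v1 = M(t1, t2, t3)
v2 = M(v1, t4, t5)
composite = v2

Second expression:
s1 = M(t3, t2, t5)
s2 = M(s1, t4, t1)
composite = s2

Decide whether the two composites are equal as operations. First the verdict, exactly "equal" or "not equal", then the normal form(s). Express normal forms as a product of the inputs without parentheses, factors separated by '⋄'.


not equal — first t1 ⋄ t2 ⋄ t3 ⋄ t4 ⋄ t5, second t3 ⋄ t2 ⋄ t5 ⋄ t4 ⋄ t1

The first expression, normalized: t1 ⋄ t2 ⋄ t3 ⋄ t4 ⋄ t5
The second expression, normalized: t3 ⋄ t2 ⋄ t5 ⋄ t4 ⋄ t1
No match — not equal.


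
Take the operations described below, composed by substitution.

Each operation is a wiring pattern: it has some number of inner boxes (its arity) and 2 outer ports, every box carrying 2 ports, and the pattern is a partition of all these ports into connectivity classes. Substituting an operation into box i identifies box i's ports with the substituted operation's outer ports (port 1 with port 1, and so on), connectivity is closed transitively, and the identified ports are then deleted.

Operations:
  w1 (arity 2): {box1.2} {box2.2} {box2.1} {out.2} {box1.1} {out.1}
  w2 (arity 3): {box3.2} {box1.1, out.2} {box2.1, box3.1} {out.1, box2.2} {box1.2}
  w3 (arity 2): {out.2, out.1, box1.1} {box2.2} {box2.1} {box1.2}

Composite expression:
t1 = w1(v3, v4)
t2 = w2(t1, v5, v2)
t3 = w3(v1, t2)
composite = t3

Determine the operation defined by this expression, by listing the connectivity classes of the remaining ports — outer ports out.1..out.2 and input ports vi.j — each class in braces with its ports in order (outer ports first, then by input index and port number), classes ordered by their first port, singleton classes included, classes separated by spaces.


{out.1, out.2, v1.1} {v1.2} {v2.1, v5.1} {v2.2} {v3.1} {v3.2} {v4.1} {v4.2} {v5.2}


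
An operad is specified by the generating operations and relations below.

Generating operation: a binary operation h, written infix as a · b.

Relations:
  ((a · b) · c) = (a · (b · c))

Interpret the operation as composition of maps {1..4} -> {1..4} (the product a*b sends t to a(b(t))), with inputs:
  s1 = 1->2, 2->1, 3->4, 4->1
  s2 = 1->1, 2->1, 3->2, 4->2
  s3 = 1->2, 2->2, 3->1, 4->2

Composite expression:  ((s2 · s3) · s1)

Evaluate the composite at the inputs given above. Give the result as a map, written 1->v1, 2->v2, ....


1->1, 2->1, 3->1, 4->1


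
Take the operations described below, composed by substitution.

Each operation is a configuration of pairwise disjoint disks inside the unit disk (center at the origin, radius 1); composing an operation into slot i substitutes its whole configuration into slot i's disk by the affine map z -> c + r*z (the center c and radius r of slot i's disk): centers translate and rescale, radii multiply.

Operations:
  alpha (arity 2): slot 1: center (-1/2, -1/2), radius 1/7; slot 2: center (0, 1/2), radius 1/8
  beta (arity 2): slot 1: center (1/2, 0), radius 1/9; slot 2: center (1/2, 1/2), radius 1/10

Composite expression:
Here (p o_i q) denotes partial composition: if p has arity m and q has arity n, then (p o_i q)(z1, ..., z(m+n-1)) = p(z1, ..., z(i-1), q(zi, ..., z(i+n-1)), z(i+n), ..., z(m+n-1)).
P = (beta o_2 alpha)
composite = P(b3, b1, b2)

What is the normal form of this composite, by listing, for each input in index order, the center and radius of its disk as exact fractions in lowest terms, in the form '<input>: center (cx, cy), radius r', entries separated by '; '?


Affine substitution under beta: radii multiply and b-centers shift.
for b3, the 1-step affine chain lands on center (1/2, 0), radius 1/9
for b1, the 2-step affine chain lands on center (9/20, 9/20), radius 1/70
for b2, the 2-step affine chain lands on center (1/2, 11/20), radius 1/80

b1: center (9/20, 9/20), radius 1/70; b2: center (1/2, 11/20), radius 1/80; b3: center (1/2, 0), radius 1/9


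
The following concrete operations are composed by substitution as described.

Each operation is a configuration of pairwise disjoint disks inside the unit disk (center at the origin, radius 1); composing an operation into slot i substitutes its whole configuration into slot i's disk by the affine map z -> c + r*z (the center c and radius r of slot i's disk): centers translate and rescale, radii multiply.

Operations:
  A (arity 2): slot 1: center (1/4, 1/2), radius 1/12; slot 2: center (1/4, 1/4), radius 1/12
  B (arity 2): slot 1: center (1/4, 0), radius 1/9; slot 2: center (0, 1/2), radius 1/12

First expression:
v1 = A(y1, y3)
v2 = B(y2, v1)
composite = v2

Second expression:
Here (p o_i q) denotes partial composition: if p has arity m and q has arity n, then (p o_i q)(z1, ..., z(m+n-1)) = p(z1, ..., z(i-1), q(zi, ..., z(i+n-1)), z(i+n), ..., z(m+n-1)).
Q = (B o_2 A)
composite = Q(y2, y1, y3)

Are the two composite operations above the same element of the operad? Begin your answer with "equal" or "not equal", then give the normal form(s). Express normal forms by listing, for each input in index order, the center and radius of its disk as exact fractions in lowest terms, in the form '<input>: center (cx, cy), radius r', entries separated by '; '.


equal; both compose to y1: center (1/48, 13/24), radius 1/144; y2: center (1/4, 0), radius 1/9; y3: center (1/48, 25/48), radius 1/144

The first composite normalizes to y1: center (1/48, 13/24), radius 1/144; y2: center (1/4, 0), radius 1/9; y3: center (1/48, 25/48), radius 1/144
The second composite normalizes to y1: center (1/48, 13/24), radius 1/144; y2: center (1/4, 0), radius 1/9; y3: center (1/48, 25/48), radius 1/144
Same normal form: equal.


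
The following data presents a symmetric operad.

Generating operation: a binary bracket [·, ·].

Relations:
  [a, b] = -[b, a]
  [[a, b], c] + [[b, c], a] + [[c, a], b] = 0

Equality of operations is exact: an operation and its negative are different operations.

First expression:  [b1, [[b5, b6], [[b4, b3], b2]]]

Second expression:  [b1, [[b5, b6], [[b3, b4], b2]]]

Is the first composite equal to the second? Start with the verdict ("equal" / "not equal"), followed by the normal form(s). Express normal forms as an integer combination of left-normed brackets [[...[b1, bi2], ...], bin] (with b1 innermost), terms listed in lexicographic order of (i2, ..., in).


not equal: they reduce to -[[[[[b1, b2], b3], b4], b5], b6] + [[[[[b1, b2], b3], b4], b6], b5] + [[[[[b1, b2], b4], b3], b5], b6] - [[[[[b1, b2], b4], b3], b6], b5] + [[[[[b1, b3], b4], b2], b5], b6] - [[[[[b1, b3], b4], b2], b6], b5] - [[[[[b1, b4], b3], b2], b5], b6] + [[[[[b1, b4], b3], b2], b6], b5] + [[[[[b1, b5], b6], b2], b3], b4] - [[[[[b1, b5], b6], b2], b4], b3] - [[[[[b1, b5], b6], b3], b4], b2] + [[[[[b1, b5], b6], b4], b3], b2] - [[[[[b1, b6], b5], b2], b3], b4] + [[[[[b1, b6], b5], b2], b4], b3] + [[[[[b1, b6], b5], b3], b4], b2] - [[[[[b1, b6], b5], b4], b3], b2] and [[[[[b1, b2], b3], b4], b5], b6] - [[[[[b1, b2], b3], b4], b6], b5] - [[[[[b1, b2], b4], b3], b5], b6] + [[[[[b1, b2], b4], b3], b6], b5] - [[[[[b1, b3], b4], b2], b5], b6] + [[[[[b1, b3], b4], b2], b6], b5] + [[[[[b1, b4], b3], b2], b5], b6] - [[[[[b1, b4], b3], b2], b6], b5] - [[[[[b1, b5], b6], b2], b3], b4] + [[[[[b1, b5], b6], b2], b4], b3] + [[[[[b1, b5], b6], b3], b4], b2] - [[[[[b1, b5], b6], b4], b3], b2] + [[[[[b1, b6], b5], b2], b3], b4] - [[[[[b1, b6], b5], b2], b4], b3] - [[[[[b1, b6], b5], b3], b4], b2] + [[[[[b1, b6], b5], b4], b3], b2]

In normal form, the first expression is -[[[[[b1, b2], b3], b4], b5], b6] + [[[[[b1, b2], b3], b4], b6], b5] + [[[[[b1, b2], b4], b3], b5], b6] - [[[[[b1, b2], b4], b3], b6], b5] + [[[[[b1, b3], b4], b2], b5], b6] - [[[[[b1, b3], b4], b2], b6], b5] - [[[[[b1, b4], b3], b2], b5], b6] + [[[[[b1, b4], b3], b2], b6], b5] + [[[[[b1, b5], b6], b2], b3], b4] - [[[[[b1, b5], b6], b2], b4], b3] - [[[[[b1, b5], b6], b3], b4], b2] + [[[[[b1, b5], b6], b4], b3], b2] - [[[[[b1, b6], b5], b2], b3], b4] + [[[[[b1, b6], b5], b2], b4], b3] + [[[[[b1, b6], b5], b3], b4], b2] - [[[[[b1, b6], b5], b4], b3], b2]
In normal form, the second expression is [[[[[b1, b2], b3], b4], b5], b6] - [[[[[b1, b2], b3], b4], b6], b5] - [[[[[b1, b2], b4], b3], b5], b6] + [[[[[b1, b2], b4], b3], b6], b5] - [[[[[b1, b3], b4], b2], b5], b6] + [[[[[b1, b3], b4], b2], b6], b5] + [[[[[b1, b4], b3], b2], b5], b6] - [[[[[b1, b4], b3], b2], b6], b5] - [[[[[b1, b5], b6], b2], b3], b4] + [[[[[b1, b5], b6], b2], b4], b3] + [[[[[b1, b5], b6], b3], b4], b2] - [[[[[b1, b5], b6], b4], b3], b2] + [[[[[b1, b6], b5], b2], b3], b4] - [[[[[b1, b6], b5], b2], b4], b3] - [[[[[b1, b6], b5], b3], b4], b2] + [[[[[b1, b6], b5], b4], b3], b2]
The forms do not match — not equal.


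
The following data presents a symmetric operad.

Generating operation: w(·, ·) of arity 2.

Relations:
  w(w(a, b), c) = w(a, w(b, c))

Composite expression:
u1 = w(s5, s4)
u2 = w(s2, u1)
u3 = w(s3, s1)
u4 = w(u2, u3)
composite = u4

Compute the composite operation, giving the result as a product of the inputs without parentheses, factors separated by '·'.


s2 · s5 · s4 · s3 · s1
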